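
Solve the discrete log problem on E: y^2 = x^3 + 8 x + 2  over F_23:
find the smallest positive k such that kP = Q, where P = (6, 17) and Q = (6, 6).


Enumerate multiples of P until we hit Q = (6, 6):
  1P = (6, 17)
  2P = (15, 1)
  3P = (8, 7)
  4P = (11, 8)
  5P = (12, 3)
  6P = (13, 7)
  7P = (22, 19)
  8P = (4, 12)
  9P = (2, 16)
  10P = (5, 12)
  11P = (14, 12)
  12P = (21, 1)
  13P = (0, 18)
  14P = (10, 22)
  15P = (10, 1)
  16P = (0, 5)
  17P = (21, 22)
  18P = (14, 11)
  19P = (5, 11)
  20P = (2, 7)
  21P = (4, 11)
  22P = (22, 4)
  23P = (13, 16)
  24P = (12, 20)
  25P = (11, 15)
  26P = (8, 16)
  27P = (15, 22)
  28P = (6, 6)
Match found at i = 28.

k = 28


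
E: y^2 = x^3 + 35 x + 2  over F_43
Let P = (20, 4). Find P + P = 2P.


Doubling: s = (3 x1^2 + a) / (2 y1)
s = (3*20^2 + 35) / (2*4) mod 43 = 20
x3 = s^2 - 2 x1 mod 43 = 20^2 - 2*20 = 16
y3 = s (x1 - x3) - y1 mod 43 = 20 * (20 - 16) - 4 = 33

2P = (16, 33)


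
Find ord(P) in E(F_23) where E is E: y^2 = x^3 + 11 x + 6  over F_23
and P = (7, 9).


Compute successive multiples of P until we hit O:
  1P = (7, 9)
  2P = (2, 17)
  3P = (0, 12)
  4P = (19, 6)
  5P = (10, 9)
  6P = (6, 14)
  7P = (12, 16)
  8P = (17, 0)
  ... (continuing to 16P)
  16P = O

ord(P) = 16


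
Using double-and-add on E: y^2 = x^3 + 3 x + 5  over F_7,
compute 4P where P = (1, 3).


k = 4 = 100_2 (binary, LSB first: 001)
Double-and-add from P = (1, 3):
  bit 0 = 0: acc unchanged = O
  bit 1 = 0: acc unchanged = O
  bit 2 = 1: acc = O + (4, 2) = (4, 2)

4P = (4, 2)


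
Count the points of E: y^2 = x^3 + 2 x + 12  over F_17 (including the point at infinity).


For each x in F_17, count y with y^2 = x^3 + 2 x + 12 mod 17:
  x = 1: RHS = 15, y in [7, 10]  -> 2 point(s)
  x = 4: RHS = 16, y in [4, 13]  -> 2 point(s)
  x = 6: RHS = 2, y in [6, 11]  -> 2 point(s)
  x = 8: RHS = 13, y in [8, 9]  -> 2 point(s)
  x = 12: RHS = 13, y in [8, 9]  -> 2 point(s)
  x = 13: RHS = 8, y in [5, 12]  -> 2 point(s)
  x = 14: RHS = 13, y in [8, 9]  -> 2 point(s)
  x = 15: RHS = 0, y in [0]  -> 1 point(s)
  x = 16: RHS = 9, y in [3, 14]  -> 2 point(s)
Affine points: 17. Add the point at infinity: total = 18.

#E(F_17) = 18


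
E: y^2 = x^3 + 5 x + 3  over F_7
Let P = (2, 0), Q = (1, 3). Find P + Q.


P != Q, so use the chord formula.
s = (y2 - y1) / (x2 - x1) = (3) / (6) mod 7 = 4
x3 = s^2 - x1 - x2 mod 7 = 4^2 - 2 - 1 = 6
y3 = s (x1 - x3) - y1 mod 7 = 4 * (2 - 6) - 0 = 5

P + Q = (6, 5)


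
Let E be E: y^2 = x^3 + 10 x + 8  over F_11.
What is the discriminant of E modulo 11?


4 a^3 + 27 b^2 = 4*10^3 + 27*8^2 = 4000 + 1728 = 5728
Delta = -16 * (5728) = -91648
Delta mod 11 = 4

Delta = 4 (mod 11)


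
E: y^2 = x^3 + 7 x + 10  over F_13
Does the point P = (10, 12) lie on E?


Check whether y^2 = x^3 + 7 x + 10 (mod 13) for (x, y) = (10, 12).
LHS: y^2 = 12^2 mod 13 = 1
RHS: x^3 + 7 x + 10 = 10^3 + 7*10 + 10 mod 13 = 1
LHS = RHS

Yes, on the curve


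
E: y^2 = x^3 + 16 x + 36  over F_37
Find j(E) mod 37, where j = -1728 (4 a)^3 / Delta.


Delta = -16(4 a^3 + 27 b^2) mod 37 = 13
-1728 * (4 a)^3 = -1728 * (4*16)^3 mod 37 = 26
j = 26 * 13^(-1) mod 37 = 2

j = 2 (mod 37)


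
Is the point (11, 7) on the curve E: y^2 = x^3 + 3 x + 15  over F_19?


Check whether y^2 = x^3 + 3 x + 15 (mod 19) for (x, y) = (11, 7).
LHS: y^2 = 7^2 mod 19 = 11
RHS: x^3 + 3 x + 15 = 11^3 + 3*11 + 15 mod 19 = 11
LHS = RHS

Yes, on the curve


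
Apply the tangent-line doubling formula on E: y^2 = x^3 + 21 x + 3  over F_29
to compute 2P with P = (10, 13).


Doubling: s = (3 x1^2 + a) / (2 y1)
s = (3*10^2 + 21) / (2*13) mod 29 = 9
x3 = s^2 - 2 x1 mod 29 = 9^2 - 2*10 = 3
y3 = s (x1 - x3) - y1 mod 29 = 9 * (10 - 3) - 13 = 21

2P = (3, 21)


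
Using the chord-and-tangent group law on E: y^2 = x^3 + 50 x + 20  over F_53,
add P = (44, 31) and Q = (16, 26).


P != Q, so use the chord formula.
s = (y2 - y1) / (x2 - x1) = (48) / (25) mod 53 = 21
x3 = s^2 - x1 - x2 mod 53 = 21^2 - 44 - 16 = 10
y3 = s (x1 - x3) - y1 mod 53 = 21 * (44 - 10) - 31 = 47

P + Q = (10, 47)


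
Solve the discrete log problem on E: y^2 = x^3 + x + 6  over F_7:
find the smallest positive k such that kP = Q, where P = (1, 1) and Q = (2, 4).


Enumerate multiples of P until we hit Q = (2, 4):
  1P = (1, 1)
  2P = (2, 4)
Match found at i = 2.

k = 2


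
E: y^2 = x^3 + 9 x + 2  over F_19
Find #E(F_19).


For each x in F_19, count y with y^2 = x^3 + 9 x + 2 mod 19:
  x = 2: RHS = 9, y in [3, 16]  -> 2 point(s)
  x = 4: RHS = 7, y in [8, 11]  -> 2 point(s)
  x = 5: RHS = 1, y in [1, 18]  -> 2 point(s)
  x = 6: RHS = 6, y in [5, 14]  -> 2 point(s)
  x = 7: RHS = 9, y in [3, 16]  -> 2 point(s)
  x = 8: RHS = 16, y in [4, 15]  -> 2 point(s)
  x = 10: RHS = 9, y in [3, 16]  -> 2 point(s)
  x = 11: RHS = 7, y in [8, 11]  -> 2 point(s)
  x = 13: RHS = 17, y in [6, 13]  -> 2 point(s)
  x = 15: RHS = 16, y in [4, 15]  -> 2 point(s)
  x = 16: RHS = 5, y in [9, 10]  -> 2 point(s)
  x = 18: RHS = 11, y in [7, 12]  -> 2 point(s)
Affine points: 24. Add the point at infinity: total = 25.

#E(F_19) = 25


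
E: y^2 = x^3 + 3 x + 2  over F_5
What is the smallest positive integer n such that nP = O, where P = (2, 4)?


Compute successive multiples of P until we hit O:
  1P = (2, 4)
  2P = (1, 1)
  3P = (1, 4)
  4P = (2, 1)
  5P = O

ord(P) = 5


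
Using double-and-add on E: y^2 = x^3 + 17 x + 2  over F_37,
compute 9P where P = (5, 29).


k = 9 = 1001_2 (binary, LSB first: 1001)
Double-and-add from P = (5, 29):
  bit 0 = 1: acc = O + (5, 29) = (5, 29)
  bit 1 = 0: acc unchanged = (5, 29)
  bit 2 = 0: acc unchanged = (5, 29)
  bit 3 = 1: acc = (5, 29) + (24, 10) = (9, 12)

9P = (9, 12)


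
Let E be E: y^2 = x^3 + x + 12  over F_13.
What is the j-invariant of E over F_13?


Delta = -16(4 a^3 + 27 b^2) mod 13 = 11
-1728 * (4 a)^3 = -1728 * (4*1)^3 mod 13 = 12
j = 12 * 11^(-1) mod 13 = 7

j = 7 (mod 13)


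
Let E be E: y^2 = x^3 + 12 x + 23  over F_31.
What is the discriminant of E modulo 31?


4 a^3 + 27 b^2 = 4*12^3 + 27*23^2 = 6912 + 14283 = 21195
Delta = -16 * (21195) = -339120
Delta mod 31 = 20

Delta = 20 (mod 31)


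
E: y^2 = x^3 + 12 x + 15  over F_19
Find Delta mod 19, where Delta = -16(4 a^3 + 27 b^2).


4 a^3 + 27 b^2 = 4*12^3 + 27*15^2 = 6912 + 6075 = 12987
Delta = -16 * (12987) = -207792
Delta mod 19 = 11

Delta = 11 (mod 19)


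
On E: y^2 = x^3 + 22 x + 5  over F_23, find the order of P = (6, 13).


Compute successive multiples of P until we hit O:
  1P = (6, 13)
  2P = (13, 21)
  3P = (10, 12)
  4P = (20, 2)
  5P = (9, 14)
  6P = (3, 11)
  7P = (17, 18)
  8P = (8, 7)
  ... (continuing to 18P)
  18P = O

ord(P) = 18


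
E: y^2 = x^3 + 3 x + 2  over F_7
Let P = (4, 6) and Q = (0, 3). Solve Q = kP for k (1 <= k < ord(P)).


Enumerate multiples of P until we hit Q = (0, 3):
  1P = (4, 6)
  2P = (0, 4)
  3P = (5, 4)
  4P = (2, 4)
  5P = (2, 3)
  6P = (5, 3)
  7P = (0, 3)
Match found at i = 7.

k = 7


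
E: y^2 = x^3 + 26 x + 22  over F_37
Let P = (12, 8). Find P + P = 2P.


Doubling: s = (3 x1^2 + a) / (2 y1)
s = (3*12^2 + 26) / (2*8) mod 37 = 24
x3 = s^2 - 2 x1 mod 37 = 24^2 - 2*12 = 34
y3 = s (x1 - x3) - y1 mod 37 = 24 * (12 - 34) - 8 = 19

2P = (34, 19)


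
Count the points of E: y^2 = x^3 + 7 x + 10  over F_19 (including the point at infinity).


For each x in F_19, count y with y^2 = x^3 + 7 x + 10 mod 19:
  x = 3: RHS = 1, y in [1, 18]  -> 2 point(s)
  x = 4: RHS = 7, y in [8, 11]  -> 2 point(s)
  x = 9: RHS = 4, y in [2, 17]  -> 2 point(s)
  x = 10: RHS = 16, y in [4, 15]  -> 2 point(s)
  x = 12: RHS = 17, y in [6, 13]  -> 2 point(s)
  x = 16: RHS = 0, y in [0]  -> 1 point(s)
  x = 17: RHS = 7, y in [8, 11]  -> 2 point(s)
Affine points: 13. Add the point at infinity: total = 14.

#E(F_19) = 14


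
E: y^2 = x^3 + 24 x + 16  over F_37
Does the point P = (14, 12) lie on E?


Check whether y^2 = x^3 + 24 x + 16 (mod 37) for (x, y) = (14, 12).
LHS: y^2 = 12^2 mod 37 = 33
RHS: x^3 + 24 x + 16 = 14^3 + 24*14 + 16 mod 37 = 25
LHS != RHS

No, not on the curve


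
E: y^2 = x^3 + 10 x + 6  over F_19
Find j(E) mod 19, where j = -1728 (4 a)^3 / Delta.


Delta = -16(4 a^3 + 27 b^2) mod 19 = 1
-1728 * (4 a)^3 = -1728 * (4*10)^3 mod 19 = 8
j = 8 * 1^(-1) mod 19 = 8

j = 8 (mod 19)


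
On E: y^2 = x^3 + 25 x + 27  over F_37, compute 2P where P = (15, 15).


k = 2 = 10_2 (binary, LSB first: 01)
Double-and-add from P = (15, 15):
  bit 0 = 0: acc unchanged = O
  bit 1 = 1: acc = O + (17, 0) = (17, 0)

2P = (17, 0)


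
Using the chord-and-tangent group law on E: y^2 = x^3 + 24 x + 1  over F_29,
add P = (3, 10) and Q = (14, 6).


P != Q, so use the chord formula.
s = (y2 - y1) / (x2 - x1) = (25) / (11) mod 29 = 26
x3 = s^2 - x1 - x2 mod 29 = 26^2 - 3 - 14 = 21
y3 = s (x1 - x3) - y1 mod 29 = 26 * (3 - 21) - 10 = 15

P + Q = (21, 15)


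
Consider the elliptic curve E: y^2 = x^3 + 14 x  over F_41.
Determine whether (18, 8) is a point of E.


Check whether y^2 = x^3 + 14 x + 0 (mod 41) for (x, y) = (18, 8).
LHS: y^2 = 8^2 mod 41 = 23
RHS: x^3 + 14 x + 0 = 18^3 + 14*18 + 0 mod 41 = 16
LHS != RHS

No, not on the curve


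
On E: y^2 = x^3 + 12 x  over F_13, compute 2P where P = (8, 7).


Doubling: s = (3 x1^2 + a) / (2 y1)
s = (3*8^2 + 12) / (2*7) mod 13 = 9
x3 = s^2 - 2 x1 mod 13 = 9^2 - 2*8 = 0
y3 = s (x1 - x3) - y1 mod 13 = 9 * (8 - 0) - 7 = 0

2P = (0, 0)


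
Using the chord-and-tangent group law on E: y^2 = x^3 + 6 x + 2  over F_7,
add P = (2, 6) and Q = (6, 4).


P != Q, so use the chord formula.
s = (y2 - y1) / (x2 - x1) = (5) / (4) mod 7 = 3
x3 = s^2 - x1 - x2 mod 7 = 3^2 - 2 - 6 = 1
y3 = s (x1 - x3) - y1 mod 7 = 3 * (2 - 1) - 6 = 4

P + Q = (1, 4)


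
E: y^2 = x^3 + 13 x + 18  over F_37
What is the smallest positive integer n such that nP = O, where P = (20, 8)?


Compute successive multiples of P until we hit O:
  1P = (20, 8)
  2P = (25, 13)
  3P = (30, 19)
  4P = (13, 33)
  5P = (16, 20)
  6P = (10, 36)
  7P = (3, 11)
  8P = (18, 33)
  ... (continuing to 34P)
  34P = O

ord(P) = 34


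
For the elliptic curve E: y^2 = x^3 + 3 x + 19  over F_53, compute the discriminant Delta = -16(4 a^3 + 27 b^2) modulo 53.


4 a^3 + 27 b^2 = 4*3^3 + 27*19^2 = 108 + 9747 = 9855
Delta = -16 * (9855) = -157680
Delta mod 53 = 48

Delta = 48 (mod 53)


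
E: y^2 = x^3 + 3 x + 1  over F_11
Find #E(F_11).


For each x in F_11, count y with y^2 = x^3 + 3 x + 1 mod 11:
  x = 0: RHS = 1, y in [1, 10]  -> 2 point(s)
  x = 1: RHS = 5, y in [4, 7]  -> 2 point(s)
  x = 2: RHS = 4, y in [2, 9]  -> 2 point(s)
  x = 3: RHS = 4, y in [2, 9]  -> 2 point(s)
  x = 4: RHS = 0, y in [0]  -> 1 point(s)
  x = 5: RHS = 9, y in [3, 8]  -> 2 point(s)
  x = 6: RHS = 4, y in [2, 9]  -> 2 point(s)
  x = 8: RHS = 9, y in [3, 8]  -> 2 point(s)
  x = 9: RHS = 9, y in [3, 8]  -> 2 point(s)
Affine points: 17. Add the point at infinity: total = 18.

#E(F_11) = 18


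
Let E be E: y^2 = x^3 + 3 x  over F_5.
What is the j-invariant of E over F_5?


Delta = -16(4 a^3 + 27 b^2) mod 5 = 2
-1728 * (4 a)^3 = -1728 * (4*3)^3 mod 5 = 1
j = 1 * 2^(-1) mod 5 = 3

j = 3 (mod 5)


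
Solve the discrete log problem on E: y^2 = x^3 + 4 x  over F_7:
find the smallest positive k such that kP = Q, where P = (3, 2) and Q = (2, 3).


Enumerate multiples of P until we hit Q = (2, 3):
  1P = (3, 2)
  2P = (2, 4)
  3P = (6, 4)
  4P = (0, 0)
  5P = (6, 3)
  6P = (2, 3)
Match found at i = 6.

k = 6


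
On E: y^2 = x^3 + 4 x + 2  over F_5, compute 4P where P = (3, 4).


k = 4 = 100_2 (binary, LSB first: 001)
Double-and-add from P = (3, 4):
  bit 0 = 0: acc unchanged = O
  bit 1 = 0: acc unchanged = O
  bit 2 = 1: acc = O + (3, 4) = (3, 4)

4P = (3, 4)


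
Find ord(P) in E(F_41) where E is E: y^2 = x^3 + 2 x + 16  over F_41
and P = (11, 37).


Compute successive multiples of P until we hit O:
  1P = (11, 37)
  2P = (9, 5)
  3P = (31, 12)
  4P = (39, 39)
  5P = (0, 37)
  6P = (30, 4)
  7P = (33, 12)
  8P = (6, 30)
  ... (continuing to 40P)
  40P = O

ord(P) = 40


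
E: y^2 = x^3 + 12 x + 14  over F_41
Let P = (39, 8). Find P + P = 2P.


Doubling: s = (3 x1^2 + a) / (2 y1)
s = (3*39^2 + 12) / (2*8) mod 41 = 22
x3 = s^2 - 2 x1 mod 41 = 22^2 - 2*39 = 37
y3 = s (x1 - x3) - y1 mod 41 = 22 * (39 - 37) - 8 = 36

2P = (37, 36)


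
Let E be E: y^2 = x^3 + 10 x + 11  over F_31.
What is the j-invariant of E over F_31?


Delta = -16(4 a^3 + 27 b^2) mod 31 = 9
-1728 * (4 a)^3 = -1728 * (4*10)^3 mod 31 = 4
j = 4 * 9^(-1) mod 31 = 28

j = 28 (mod 31)


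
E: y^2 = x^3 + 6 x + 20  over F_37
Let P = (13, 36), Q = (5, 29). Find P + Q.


P != Q, so use the chord formula.
s = (y2 - y1) / (x2 - x1) = (30) / (29) mod 37 = 24
x3 = s^2 - x1 - x2 mod 37 = 24^2 - 13 - 5 = 3
y3 = s (x1 - x3) - y1 mod 37 = 24 * (13 - 3) - 36 = 19

P + Q = (3, 19)


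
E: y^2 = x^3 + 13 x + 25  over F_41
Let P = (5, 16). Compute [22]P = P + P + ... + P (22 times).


k = 22 = 10110_2 (binary, LSB first: 01101)
Double-and-add from P = (5, 16):
  bit 0 = 0: acc unchanged = O
  bit 1 = 1: acc = O + (36, 32) = (36, 32)
  bit 2 = 1: acc = (36, 32) + (1, 11) = (6, 27)
  bit 3 = 0: acc unchanged = (6, 27)
  bit 4 = 1: acc = (6, 27) + (7, 34) = (36, 9)

22P = (36, 9)


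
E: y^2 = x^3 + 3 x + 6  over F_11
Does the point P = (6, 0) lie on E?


Check whether y^2 = x^3 + 3 x + 6 (mod 11) for (x, y) = (6, 0).
LHS: y^2 = 0^2 mod 11 = 0
RHS: x^3 + 3 x + 6 = 6^3 + 3*6 + 6 mod 11 = 9
LHS != RHS

No, not on the curve


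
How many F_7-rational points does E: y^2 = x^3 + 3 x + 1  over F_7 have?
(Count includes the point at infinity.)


For each x in F_7, count y with y^2 = x^3 + 3 x + 1 mod 7:
  x = 0: RHS = 1, y in [1, 6]  -> 2 point(s)
  x = 2: RHS = 1, y in [1, 6]  -> 2 point(s)
  x = 3: RHS = 2, y in [3, 4]  -> 2 point(s)
  x = 4: RHS = 0, y in [0]  -> 1 point(s)
  x = 5: RHS = 1, y in [1, 6]  -> 2 point(s)
  x = 6: RHS = 4, y in [2, 5]  -> 2 point(s)
Affine points: 11. Add the point at infinity: total = 12.

#E(F_7) = 12


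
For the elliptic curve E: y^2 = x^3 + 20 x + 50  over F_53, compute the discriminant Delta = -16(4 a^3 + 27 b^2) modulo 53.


4 a^3 + 27 b^2 = 4*20^3 + 27*50^2 = 32000 + 67500 = 99500
Delta = -16 * (99500) = -1592000
Delta mod 53 = 14

Delta = 14 (mod 53)


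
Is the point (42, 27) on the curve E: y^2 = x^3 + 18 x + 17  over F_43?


Check whether y^2 = x^3 + 18 x + 17 (mod 43) for (x, y) = (42, 27).
LHS: y^2 = 27^2 mod 43 = 41
RHS: x^3 + 18 x + 17 = 42^3 + 18*42 + 17 mod 43 = 41
LHS = RHS

Yes, on the curve


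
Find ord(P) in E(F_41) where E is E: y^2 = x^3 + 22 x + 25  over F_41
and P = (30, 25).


Compute successive multiples of P until we hit O:
  1P = (30, 25)
  2P = (12, 7)
  3P = (0, 5)
  4P = (16, 39)
  5P = (37, 23)
  6P = (36, 6)
  7P = (34, 15)
  8P = (14, 17)
  ... (continuing to 27P)
  27P = O

ord(P) = 27


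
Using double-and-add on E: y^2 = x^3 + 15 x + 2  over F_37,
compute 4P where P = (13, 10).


k = 4 = 100_2 (binary, LSB first: 001)
Double-and-add from P = (13, 10):
  bit 0 = 0: acc unchanged = O
  bit 1 = 0: acc unchanged = O
  bit 2 = 1: acc = O + (13, 27) = (13, 27)

4P = (13, 27)


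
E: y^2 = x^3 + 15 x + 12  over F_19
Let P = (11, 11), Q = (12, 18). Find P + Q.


P != Q, so use the chord formula.
s = (y2 - y1) / (x2 - x1) = (7) / (1) mod 19 = 7
x3 = s^2 - x1 - x2 mod 19 = 7^2 - 11 - 12 = 7
y3 = s (x1 - x3) - y1 mod 19 = 7 * (11 - 7) - 11 = 17

P + Q = (7, 17)


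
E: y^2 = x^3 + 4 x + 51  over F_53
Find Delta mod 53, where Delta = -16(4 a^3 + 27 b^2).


4 a^3 + 27 b^2 = 4*4^3 + 27*51^2 = 256 + 70227 = 70483
Delta = -16 * (70483) = -1127728
Delta mod 53 = 6

Delta = 6 (mod 53)


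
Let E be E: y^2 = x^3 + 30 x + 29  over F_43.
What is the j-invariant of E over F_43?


Delta = -16(4 a^3 + 27 b^2) mod 43 = 36
-1728 * (4 a)^3 = -1728 * (4*30)^3 mod 43 = 27
j = 27 * 36^(-1) mod 43 = 33

j = 33 (mod 43)


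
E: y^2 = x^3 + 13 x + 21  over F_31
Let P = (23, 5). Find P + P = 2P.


Doubling: s = (3 x1^2 + a) / (2 y1)
s = (3*23^2 + 13) / (2*5) mod 31 = 5
x3 = s^2 - 2 x1 mod 31 = 5^2 - 2*23 = 10
y3 = s (x1 - x3) - y1 mod 31 = 5 * (23 - 10) - 5 = 29

2P = (10, 29)


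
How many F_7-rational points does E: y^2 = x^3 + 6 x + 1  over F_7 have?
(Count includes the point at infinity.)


For each x in F_7, count y with y^2 = x^3 + 6 x + 1 mod 7:
  x = 0: RHS = 1, y in [1, 6]  -> 2 point(s)
  x = 1: RHS = 1, y in [1, 6]  -> 2 point(s)
  x = 2: RHS = 0, y in [0]  -> 1 point(s)
  x = 3: RHS = 4, y in [2, 5]  -> 2 point(s)
  x = 5: RHS = 2, y in [3, 4]  -> 2 point(s)
  x = 6: RHS = 1, y in [1, 6]  -> 2 point(s)
Affine points: 11. Add the point at infinity: total = 12.

#E(F_7) = 12


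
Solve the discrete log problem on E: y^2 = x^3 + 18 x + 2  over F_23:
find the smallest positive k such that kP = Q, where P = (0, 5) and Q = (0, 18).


Enumerate multiples of P until we hit Q = (0, 18):
  1P = (0, 5)
  2P = (6, 21)
  3P = (19, 21)
  4P = (20, 6)
  5P = (21, 2)
  6P = (10, 3)
  7P = (2, 0)
  8P = (10, 20)
  9P = (21, 21)
  10P = (20, 17)
  11P = (19, 2)
  12P = (6, 2)
  13P = (0, 18)
Match found at i = 13.

k = 13


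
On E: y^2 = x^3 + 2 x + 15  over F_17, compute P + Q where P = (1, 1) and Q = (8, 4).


P != Q, so use the chord formula.
s = (y2 - y1) / (x2 - x1) = (3) / (7) mod 17 = 15
x3 = s^2 - x1 - x2 mod 17 = 15^2 - 1 - 8 = 12
y3 = s (x1 - x3) - y1 mod 17 = 15 * (1 - 12) - 1 = 4

P + Q = (12, 4)


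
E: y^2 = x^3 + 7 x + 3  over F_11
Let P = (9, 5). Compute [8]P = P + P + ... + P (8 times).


k = 8 = 1000_2 (binary, LSB first: 0001)
Double-and-add from P = (9, 5):
  bit 0 = 0: acc unchanged = O
  bit 1 = 0: acc unchanged = O
  bit 2 = 0: acc unchanged = O
  bit 3 = 1: acc = O + (2, 6) = (2, 6)

8P = (2, 6)


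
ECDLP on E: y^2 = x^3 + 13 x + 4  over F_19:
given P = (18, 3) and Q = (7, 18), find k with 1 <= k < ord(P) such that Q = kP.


Enumerate multiples of P until we hit Q = (7, 18):
  1P = (18, 3)
  2P = (7, 1)
  3P = (0, 2)
  4P = (2, 0)
  5P = (0, 17)
  6P = (7, 18)
Match found at i = 6.

k = 6


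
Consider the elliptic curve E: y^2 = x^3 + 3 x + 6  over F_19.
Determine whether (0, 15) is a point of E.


Check whether y^2 = x^3 + 3 x + 6 (mod 19) for (x, y) = (0, 15).
LHS: y^2 = 15^2 mod 19 = 16
RHS: x^3 + 3 x + 6 = 0^3 + 3*0 + 6 mod 19 = 6
LHS != RHS

No, not on the curve


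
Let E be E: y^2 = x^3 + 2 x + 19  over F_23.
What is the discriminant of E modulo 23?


4 a^3 + 27 b^2 = 4*2^3 + 27*19^2 = 32 + 9747 = 9779
Delta = -16 * (9779) = -156464
Delta mod 23 = 5

Delta = 5 (mod 23)


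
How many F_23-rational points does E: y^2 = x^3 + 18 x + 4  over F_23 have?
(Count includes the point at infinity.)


For each x in F_23, count y with y^2 = x^3 + 18 x + 4 mod 23:
  x = 0: RHS = 4, y in [2, 21]  -> 2 point(s)
  x = 1: RHS = 0, y in [0]  -> 1 point(s)
  x = 2: RHS = 2, y in [5, 18]  -> 2 point(s)
  x = 3: RHS = 16, y in [4, 19]  -> 2 point(s)
  x = 4: RHS = 2, y in [5, 18]  -> 2 point(s)
  x = 5: RHS = 12, y in [9, 14]  -> 2 point(s)
  x = 6: RHS = 6, y in [11, 12]  -> 2 point(s)
  x = 7: RHS = 13, y in [6, 17]  -> 2 point(s)
  x = 8: RHS = 16, y in [4, 19]  -> 2 point(s)
  x = 12: RHS = 16, y in [4, 19]  -> 2 point(s)
  x = 16: RHS = 18, y in [8, 15]  -> 2 point(s)
  x = 17: RHS = 2, y in [5, 18]  -> 2 point(s)
  x = 19: RHS = 6, y in [11, 12]  -> 2 point(s)
  x = 21: RHS = 6, y in [11, 12]  -> 2 point(s)
  x = 22: RHS = 8, y in [10, 13]  -> 2 point(s)
Affine points: 29. Add the point at infinity: total = 30.

#E(F_23) = 30


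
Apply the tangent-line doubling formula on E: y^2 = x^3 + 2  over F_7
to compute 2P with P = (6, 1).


Doubling: s = (3 x1^2 + a) / (2 y1)
s = (3*6^2 + 0) / (2*1) mod 7 = 5
x3 = s^2 - 2 x1 mod 7 = 5^2 - 2*6 = 6
y3 = s (x1 - x3) - y1 mod 7 = 5 * (6 - 6) - 1 = 6

2P = (6, 6)


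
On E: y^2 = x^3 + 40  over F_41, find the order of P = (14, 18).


Compute successive multiples of P until we hit O:
  1P = (14, 18)
  2P = (11, 31)
  3P = (12, 28)
  4P = (40, 30)
  5P = (27, 17)
  6P = (33, 15)
  7P = (39, 14)
  8P = (6, 25)
  ... (continuing to 42P)
  42P = O

ord(P) = 42


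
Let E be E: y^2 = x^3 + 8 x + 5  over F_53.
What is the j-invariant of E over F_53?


Delta = -16(4 a^3 + 27 b^2) mod 53 = 51
-1728 * (4 a)^3 = -1728 * (4*8)^3 mod 53 = 29
j = 29 * 51^(-1) mod 53 = 12

j = 12 (mod 53)


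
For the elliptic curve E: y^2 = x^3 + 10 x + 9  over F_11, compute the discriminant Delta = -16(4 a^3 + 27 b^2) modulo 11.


4 a^3 + 27 b^2 = 4*10^3 + 27*9^2 = 4000 + 2187 = 6187
Delta = -16 * (6187) = -98992
Delta mod 11 = 8

Delta = 8 (mod 11)


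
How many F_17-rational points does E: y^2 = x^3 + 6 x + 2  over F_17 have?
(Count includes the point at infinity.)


For each x in F_17, count y with y^2 = x^3 + 6 x + 2 mod 17:
  x = 0: RHS = 2, y in [6, 11]  -> 2 point(s)
  x = 1: RHS = 9, y in [3, 14]  -> 2 point(s)
  x = 3: RHS = 13, y in [8, 9]  -> 2 point(s)
  x = 5: RHS = 4, y in [2, 15]  -> 2 point(s)
  x = 6: RHS = 16, y in [4, 13]  -> 2 point(s)
  x = 7: RHS = 13, y in [8, 9]  -> 2 point(s)
  x = 8: RHS = 1, y in [1, 16]  -> 2 point(s)
  x = 10: RHS = 8, y in [5, 12]  -> 2 point(s)
  x = 12: RHS = 0, y in [0]  -> 1 point(s)
  x = 13: RHS = 16, y in [4, 13]  -> 2 point(s)
  x = 14: RHS = 8, y in [5, 12]  -> 2 point(s)
  x = 15: RHS = 16, y in [4, 13]  -> 2 point(s)
Affine points: 23. Add the point at infinity: total = 24.

#E(F_17) = 24


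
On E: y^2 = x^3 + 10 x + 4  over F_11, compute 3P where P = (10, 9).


k = 3 = 11_2 (binary, LSB first: 11)
Double-and-add from P = (10, 9):
  bit 0 = 1: acc = O + (10, 9) = (10, 9)
  bit 1 = 1: acc = (10, 9) + (5, 5) = (5, 6)

3P = (5, 6)


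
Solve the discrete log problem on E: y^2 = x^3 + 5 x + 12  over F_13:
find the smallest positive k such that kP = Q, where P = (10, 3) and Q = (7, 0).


Enumerate multiples of P until we hit Q = (7, 0):
  1P = (10, 3)
  2P = (7, 0)
Match found at i = 2.

k = 2


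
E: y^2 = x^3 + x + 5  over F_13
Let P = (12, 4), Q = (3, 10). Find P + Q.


P != Q, so use the chord formula.
s = (y2 - y1) / (x2 - x1) = (6) / (4) mod 13 = 8
x3 = s^2 - x1 - x2 mod 13 = 8^2 - 12 - 3 = 10
y3 = s (x1 - x3) - y1 mod 13 = 8 * (12 - 10) - 4 = 12

P + Q = (10, 12)


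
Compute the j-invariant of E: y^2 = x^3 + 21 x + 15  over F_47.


Delta = -16(4 a^3 + 27 b^2) mod 47 = 9
-1728 * (4 a)^3 = -1728 * (4*21)^3 mod 47 = 45
j = 45 * 9^(-1) mod 47 = 5

j = 5 (mod 47)


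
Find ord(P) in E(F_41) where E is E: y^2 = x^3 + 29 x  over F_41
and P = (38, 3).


Compute successive multiples of P until we hit O:
  1P = (38, 3)
  2P = (2, 5)
  3P = (11, 16)
  4P = (37, 36)
  5P = (30, 20)
  6P = (23, 1)
  7P = (13, 14)
  8P = (39, 4)
  ... (continuing to 34P)
  34P = O

ord(P) = 34


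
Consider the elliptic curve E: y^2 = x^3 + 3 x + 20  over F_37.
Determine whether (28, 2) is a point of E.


Check whether y^2 = x^3 + 3 x + 20 (mod 37) for (x, y) = (28, 2).
LHS: y^2 = 2^2 mod 37 = 4
RHS: x^3 + 3 x + 20 = 28^3 + 3*28 + 20 mod 37 = 4
LHS = RHS

Yes, on the curve


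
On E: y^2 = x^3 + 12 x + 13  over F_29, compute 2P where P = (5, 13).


Doubling: s = (3 x1^2 + a) / (2 y1)
s = (3*5^2 + 12) / (2*13) mod 29 = 0
x3 = s^2 - 2 x1 mod 29 = 0^2 - 2*5 = 19
y3 = s (x1 - x3) - y1 mod 29 = 0 * (5 - 19) - 13 = 16

2P = (19, 16)


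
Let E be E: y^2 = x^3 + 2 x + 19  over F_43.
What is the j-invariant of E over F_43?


Delta = -16(4 a^3 + 27 b^2) mod 43 = 13
-1728 * (4 a)^3 = -1728 * (4*2)^3 mod 43 = 32
j = 32 * 13^(-1) mod 43 = 19

j = 19 (mod 43)


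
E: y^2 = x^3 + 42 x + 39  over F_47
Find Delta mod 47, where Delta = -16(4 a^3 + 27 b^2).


4 a^3 + 27 b^2 = 4*42^3 + 27*39^2 = 296352 + 41067 = 337419
Delta = -16 * (337419) = -5398704
Delta mod 47 = 45

Delta = 45 (mod 47)


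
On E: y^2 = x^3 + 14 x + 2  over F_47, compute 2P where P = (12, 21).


Doubling: s = (3 x1^2 + a) / (2 y1)
s = (3*12^2 + 14) / (2*21) mod 47 = 33
x3 = s^2 - 2 x1 mod 47 = 33^2 - 2*12 = 31
y3 = s (x1 - x3) - y1 mod 47 = 33 * (12 - 31) - 21 = 10

2P = (31, 10)


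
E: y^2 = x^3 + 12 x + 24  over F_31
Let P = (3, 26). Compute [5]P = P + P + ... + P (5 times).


k = 5 = 101_2 (binary, LSB first: 101)
Double-and-add from P = (3, 26):
  bit 0 = 1: acc = O + (3, 26) = (3, 26)
  bit 1 = 0: acc unchanged = (3, 26)
  bit 2 = 1: acc = (3, 26) + (12, 25) = (3, 5)

5P = (3, 5)


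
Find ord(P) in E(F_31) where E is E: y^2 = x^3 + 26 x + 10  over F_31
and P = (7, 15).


Compute successive multiples of P until we hit O:
  1P = (7, 15)
  2P = (0, 14)
  3P = (12, 2)
  4P = (20, 25)
  5P = (20, 6)
  6P = (12, 29)
  7P = (0, 17)
  8P = (7, 16)
  ... (continuing to 9P)
  9P = O

ord(P) = 9


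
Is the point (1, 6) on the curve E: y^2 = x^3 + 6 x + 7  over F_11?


Check whether y^2 = x^3 + 6 x + 7 (mod 11) for (x, y) = (1, 6).
LHS: y^2 = 6^2 mod 11 = 3
RHS: x^3 + 6 x + 7 = 1^3 + 6*1 + 7 mod 11 = 3
LHS = RHS

Yes, on the curve


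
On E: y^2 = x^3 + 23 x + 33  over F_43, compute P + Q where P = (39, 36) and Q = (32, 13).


P != Q, so use the chord formula.
s = (y2 - y1) / (x2 - x1) = (20) / (36) mod 43 = 34
x3 = s^2 - x1 - x2 mod 43 = 34^2 - 39 - 32 = 10
y3 = s (x1 - x3) - y1 mod 43 = 34 * (39 - 10) - 36 = 4

P + Q = (10, 4)


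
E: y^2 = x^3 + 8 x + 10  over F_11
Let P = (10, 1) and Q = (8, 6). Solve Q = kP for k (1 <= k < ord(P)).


Enumerate multiples of P until we hit Q = (8, 6):
  1P = (10, 1)
  2P = (2, 10)
  3P = (8, 5)
  4P = (8, 6)
Match found at i = 4.

k = 4


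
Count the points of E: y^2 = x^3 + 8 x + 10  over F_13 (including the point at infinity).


For each x in F_13, count y with y^2 = x^3 + 8 x + 10 mod 13:
  x = 0: RHS = 10, y in [6, 7]  -> 2 point(s)
  x = 3: RHS = 9, y in [3, 10]  -> 2 point(s)
  x = 6: RHS = 1, y in [1, 12]  -> 2 point(s)
  x = 8: RHS = 1, y in [1, 12]  -> 2 point(s)
  x = 11: RHS = 12, y in [5, 8]  -> 2 point(s)
  x = 12: RHS = 1, y in [1, 12]  -> 2 point(s)
Affine points: 12. Add the point at infinity: total = 13.

#E(F_13) = 13


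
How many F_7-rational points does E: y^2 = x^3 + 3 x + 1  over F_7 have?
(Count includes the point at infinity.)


For each x in F_7, count y with y^2 = x^3 + 3 x + 1 mod 7:
  x = 0: RHS = 1, y in [1, 6]  -> 2 point(s)
  x = 2: RHS = 1, y in [1, 6]  -> 2 point(s)
  x = 3: RHS = 2, y in [3, 4]  -> 2 point(s)
  x = 4: RHS = 0, y in [0]  -> 1 point(s)
  x = 5: RHS = 1, y in [1, 6]  -> 2 point(s)
  x = 6: RHS = 4, y in [2, 5]  -> 2 point(s)
Affine points: 11. Add the point at infinity: total = 12.

#E(F_7) = 12


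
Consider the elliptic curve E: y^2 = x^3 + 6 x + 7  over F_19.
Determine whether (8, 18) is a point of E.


Check whether y^2 = x^3 + 6 x + 7 (mod 19) for (x, y) = (8, 18).
LHS: y^2 = 18^2 mod 19 = 1
RHS: x^3 + 6 x + 7 = 8^3 + 6*8 + 7 mod 19 = 16
LHS != RHS

No, not on the curve


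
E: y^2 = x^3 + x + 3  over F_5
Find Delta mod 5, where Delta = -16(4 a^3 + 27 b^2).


4 a^3 + 27 b^2 = 4*1^3 + 27*3^2 = 4 + 243 = 247
Delta = -16 * (247) = -3952
Delta mod 5 = 3

Delta = 3 (mod 5)


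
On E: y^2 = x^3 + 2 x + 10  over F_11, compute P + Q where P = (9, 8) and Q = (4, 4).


P != Q, so use the chord formula.
s = (y2 - y1) / (x2 - x1) = (7) / (6) mod 11 = 3
x3 = s^2 - x1 - x2 mod 11 = 3^2 - 9 - 4 = 7
y3 = s (x1 - x3) - y1 mod 11 = 3 * (9 - 7) - 8 = 9

P + Q = (7, 9)


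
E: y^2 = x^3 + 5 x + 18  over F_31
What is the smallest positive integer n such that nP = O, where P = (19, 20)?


Compute successive multiples of P until we hit O:
  1P = (19, 20)
  2P = (0, 7)
  3P = (22, 22)
  4P = (18, 22)
  5P = (29, 0)
  6P = (18, 9)
  7P = (22, 9)
  8P = (0, 24)
  ... (continuing to 10P)
  10P = O

ord(P) = 10


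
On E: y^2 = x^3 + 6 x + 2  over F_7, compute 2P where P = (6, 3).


Doubling: s = (3 x1^2 + a) / (2 y1)
s = (3*6^2 + 6) / (2*3) mod 7 = 5
x3 = s^2 - 2 x1 mod 7 = 5^2 - 2*6 = 6
y3 = s (x1 - x3) - y1 mod 7 = 5 * (6 - 6) - 3 = 4

2P = (6, 4)


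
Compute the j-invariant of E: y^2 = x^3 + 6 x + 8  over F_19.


Delta = -16(4 a^3 + 27 b^2) mod 19 = 5
-1728 * (4 a)^3 = -1728 * (4*6)^3 mod 19 = 11
j = 11 * 5^(-1) mod 19 = 6

j = 6 (mod 19)


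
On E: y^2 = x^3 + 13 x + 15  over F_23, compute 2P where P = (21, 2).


k = 2 = 10_2 (binary, LSB first: 01)
Double-and-add from P = (21, 2):
  bit 0 = 0: acc unchanged = O
  bit 1 = 1: acc = O + (10, 15) = (10, 15)

2P = (10, 15)


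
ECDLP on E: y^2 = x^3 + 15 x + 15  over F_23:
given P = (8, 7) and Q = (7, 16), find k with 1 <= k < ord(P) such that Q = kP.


Enumerate multiples of P until we hit Q = (7, 16):
  1P = (8, 7)
  2P = (7, 16)
Match found at i = 2.

k = 2


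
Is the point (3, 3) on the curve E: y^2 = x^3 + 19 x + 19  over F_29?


Check whether y^2 = x^3 + 19 x + 19 (mod 29) for (x, y) = (3, 3).
LHS: y^2 = 3^2 mod 29 = 9
RHS: x^3 + 19 x + 19 = 3^3 + 19*3 + 19 mod 29 = 16
LHS != RHS

No, not on the curve


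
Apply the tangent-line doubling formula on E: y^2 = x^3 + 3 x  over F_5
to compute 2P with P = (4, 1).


Doubling: s = (3 x1^2 + a) / (2 y1)
s = (3*4^2 + 3) / (2*1) mod 5 = 3
x3 = s^2 - 2 x1 mod 5 = 3^2 - 2*4 = 1
y3 = s (x1 - x3) - y1 mod 5 = 3 * (4 - 1) - 1 = 3

2P = (1, 3)


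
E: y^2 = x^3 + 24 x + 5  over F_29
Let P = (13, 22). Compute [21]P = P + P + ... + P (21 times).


k = 21 = 10101_2 (binary, LSB first: 10101)
Double-and-add from P = (13, 22):
  bit 0 = 1: acc = O + (13, 22) = (13, 22)
  bit 1 = 0: acc unchanged = (13, 22)
  bit 2 = 1: acc = (13, 22) + (9, 14) = (11, 11)
  bit 3 = 0: acc unchanged = (11, 11)
  bit 4 = 1: acc = (11, 11) + (27, 6) = (15, 12)

21P = (15, 12)


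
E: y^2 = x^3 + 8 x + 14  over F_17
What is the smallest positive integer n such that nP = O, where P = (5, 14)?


Compute successive multiples of P until we hit O:
  1P = (5, 14)
  2P = (9, 13)
  3P = (2, 15)
  4P = (12, 11)
  5P = (4, 5)
  6P = (4, 12)
  7P = (12, 6)
  8P = (2, 2)
  ... (continuing to 11P)
  11P = O

ord(P) = 11


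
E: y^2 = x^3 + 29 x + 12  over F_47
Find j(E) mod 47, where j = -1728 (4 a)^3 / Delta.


Delta = -16(4 a^3 + 27 b^2) mod 47 = 41
-1728 * (4 a)^3 = -1728 * (4*29)^3 mod 47 = 4
j = 4 * 41^(-1) mod 47 = 15

j = 15 (mod 47)


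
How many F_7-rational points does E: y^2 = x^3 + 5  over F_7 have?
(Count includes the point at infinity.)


For each x in F_7, count y with y^2 = x^3 + 0 x + 5 mod 7:
  x = 3: RHS = 4, y in [2, 5]  -> 2 point(s)
  x = 5: RHS = 4, y in [2, 5]  -> 2 point(s)
  x = 6: RHS = 4, y in [2, 5]  -> 2 point(s)
Affine points: 6. Add the point at infinity: total = 7.

#E(F_7) = 7


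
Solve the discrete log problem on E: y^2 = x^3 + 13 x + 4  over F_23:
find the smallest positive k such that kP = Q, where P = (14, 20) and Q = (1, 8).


Enumerate multiples of P until we hit Q = (1, 8):
  1P = (14, 20)
  2P = (1, 8)
Match found at i = 2.

k = 2


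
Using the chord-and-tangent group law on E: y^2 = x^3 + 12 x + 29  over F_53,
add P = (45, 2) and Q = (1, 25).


P != Q, so use the chord formula.
s = (y2 - y1) / (x2 - x1) = (23) / (9) mod 53 = 32
x3 = s^2 - x1 - x2 mod 53 = 32^2 - 45 - 1 = 24
y3 = s (x1 - x3) - y1 mod 53 = 32 * (45 - 24) - 2 = 34

P + Q = (24, 34)


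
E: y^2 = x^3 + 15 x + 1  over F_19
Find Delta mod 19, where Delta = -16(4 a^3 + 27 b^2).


4 a^3 + 27 b^2 = 4*15^3 + 27*1^2 = 13500 + 27 = 13527
Delta = -16 * (13527) = -216432
Delta mod 19 = 16

Delta = 16 (mod 19)


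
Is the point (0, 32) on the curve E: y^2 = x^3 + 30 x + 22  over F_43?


Check whether y^2 = x^3 + 30 x + 22 (mod 43) for (x, y) = (0, 32).
LHS: y^2 = 32^2 mod 43 = 35
RHS: x^3 + 30 x + 22 = 0^3 + 30*0 + 22 mod 43 = 22
LHS != RHS

No, not on the curve


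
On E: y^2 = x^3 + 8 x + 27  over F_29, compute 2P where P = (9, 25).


k = 2 = 10_2 (binary, LSB first: 01)
Double-and-add from P = (9, 25):
  bit 0 = 0: acc unchanged = O
  bit 1 = 1: acc = O + (18, 0) = (18, 0)

2P = (18, 0)


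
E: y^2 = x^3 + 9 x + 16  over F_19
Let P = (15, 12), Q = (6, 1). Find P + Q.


P != Q, so use the chord formula.
s = (y2 - y1) / (x2 - x1) = (8) / (10) mod 19 = 16
x3 = s^2 - x1 - x2 mod 19 = 16^2 - 15 - 6 = 7
y3 = s (x1 - x3) - y1 mod 19 = 16 * (15 - 7) - 12 = 2

P + Q = (7, 2)


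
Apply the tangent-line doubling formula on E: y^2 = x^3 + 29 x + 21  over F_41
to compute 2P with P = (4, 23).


Doubling: s = (3 x1^2 + a) / (2 y1)
s = (3*4^2 + 29) / (2*23) mod 41 = 40
x3 = s^2 - 2 x1 mod 41 = 40^2 - 2*4 = 34
y3 = s (x1 - x3) - y1 mod 41 = 40 * (4 - 34) - 23 = 7

2P = (34, 7)


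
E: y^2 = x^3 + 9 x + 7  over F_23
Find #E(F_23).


For each x in F_23, count y with y^2 = x^3 + 9 x + 7 mod 23:
  x = 5: RHS = 16, y in [4, 19]  -> 2 point(s)
  x = 6: RHS = 1, y in [1, 22]  -> 2 point(s)
  x = 8: RHS = 16, y in [4, 19]  -> 2 point(s)
  x = 9: RHS = 12, y in [9, 14]  -> 2 point(s)
  x = 10: RHS = 16, y in [4, 19]  -> 2 point(s)
  x = 12: RHS = 3, y in [7, 16]  -> 2 point(s)
  x = 14: RHS = 2, y in [5, 18]  -> 2 point(s)
  x = 17: RHS = 13, y in [6, 17]  -> 2 point(s)
  x = 21: RHS = 4, y in [2, 21]  -> 2 point(s)
Affine points: 18. Add the point at infinity: total = 19.

#E(F_23) = 19


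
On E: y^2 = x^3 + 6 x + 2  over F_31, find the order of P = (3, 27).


Compute successive multiples of P until we hit O:
  1P = (3, 27)
  2P = (27, 10)
  3P = (5, 8)
  4P = (28, 9)
  5P = (9, 17)
  6P = (8, 2)
  7P = (14, 28)
  8P = (24, 19)
  ... (continuing to 20P)
  20P = O

ord(P) = 20


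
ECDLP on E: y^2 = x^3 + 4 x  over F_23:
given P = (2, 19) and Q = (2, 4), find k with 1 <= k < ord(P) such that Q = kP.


Enumerate multiples of P until we hit Q = (2, 4):
  1P = (2, 19)
  2P = (0, 0)
  3P = (2, 4)
Match found at i = 3.

k = 3


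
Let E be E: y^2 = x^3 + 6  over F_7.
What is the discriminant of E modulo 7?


4 a^3 + 27 b^2 = 4*0^3 + 27*6^2 = 0 + 972 = 972
Delta = -16 * (972) = -15552
Delta mod 7 = 2

Delta = 2 (mod 7)


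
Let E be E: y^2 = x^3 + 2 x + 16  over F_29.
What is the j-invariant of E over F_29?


Delta = -16(4 a^3 + 27 b^2) mod 29 = 24
-1728 * (4 a)^3 = -1728 * (4*2)^3 mod 29 = 25
j = 25 * 24^(-1) mod 29 = 24

j = 24 (mod 29)


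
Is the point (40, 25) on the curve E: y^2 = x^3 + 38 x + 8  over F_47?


Check whether y^2 = x^3 + 38 x + 8 (mod 47) for (x, y) = (40, 25).
LHS: y^2 = 25^2 mod 47 = 14
RHS: x^3 + 38 x + 8 = 40^3 + 38*40 + 8 mod 47 = 10
LHS != RHS

No, not on the curve


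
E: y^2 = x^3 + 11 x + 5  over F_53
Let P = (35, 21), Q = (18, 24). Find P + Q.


P != Q, so use the chord formula.
s = (y2 - y1) / (x2 - x1) = (3) / (36) mod 53 = 31
x3 = s^2 - x1 - x2 mod 53 = 31^2 - 35 - 18 = 7
y3 = s (x1 - x3) - y1 mod 53 = 31 * (35 - 7) - 21 = 52

P + Q = (7, 52)


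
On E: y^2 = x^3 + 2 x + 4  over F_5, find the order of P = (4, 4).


Compute successive multiples of P until we hit O:
  1P = (4, 4)
  2P = (2, 1)
  3P = (0, 2)
  4P = (0, 3)
  5P = (2, 4)
  6P = (4, 1)
  7P = O

ord(P) = 7


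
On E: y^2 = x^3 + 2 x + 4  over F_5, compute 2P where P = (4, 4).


Doubling: s = (3 x1^2 + a) / (2 y1)
s = (3*4^2 + 2) / (2*4) mod 5 = 0
x3 = s^2 - 2 x1 mod 5 = 0^2 - 2*4 = 2
y3 = s (x1 - x3) - y1 mod 5 = 0 * (4 - 2) - 4 = 1

2P = (2, 1)


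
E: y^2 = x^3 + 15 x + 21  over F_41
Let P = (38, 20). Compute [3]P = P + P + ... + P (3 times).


k = 3 = 11_2 (binary, LSB first: 11)
Double-and-add from P = (38, 20):
  bit 0 = 1: acc = O + (38, 20) = (38, 20)
  bit 1 = 1: acc = (38, 20) + (7, 31) = (5, 4)

3P = (5, 4)


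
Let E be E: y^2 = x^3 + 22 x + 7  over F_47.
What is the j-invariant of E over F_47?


Delta = -16(4 a^3 + 27 b^2) mod 47 = 10
-1728 * (4 a)^3 = -1728 * (4*22)^3 mod 47 = 21
j = 21 * 10^(-1) mod 47 = 35

j = 35 (mod 47)


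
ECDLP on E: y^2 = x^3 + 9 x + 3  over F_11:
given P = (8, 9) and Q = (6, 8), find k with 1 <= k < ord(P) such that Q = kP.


Enumerate multiples of P until we hit Q = (6, 8):
  1P = (8, 9)
  2P = (10, 9)
  3P = (4, 2)
  4P = (0, 5)
  5P = (6, 3)
  6P = (6, 8)
Match found at i = 6.

k = 6


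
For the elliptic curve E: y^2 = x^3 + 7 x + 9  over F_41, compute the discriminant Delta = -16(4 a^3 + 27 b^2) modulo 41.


4 a^3 + 27 b^2 = 4*7^3 + 27*9^2 = 1372 + 2187 = 3559
Delta = -16 * (3559) = -56944
Delta mod 41 = 5

Delta = 5 (mod 41)


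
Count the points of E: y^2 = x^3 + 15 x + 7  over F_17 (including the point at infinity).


For each x in F_17, count y with y^2 = x^3 + 15 x + 7 mod 17:
  x = 7: RHS = 13, y in [8, 9]  -> 2 point(s)
  x = 9: RHS = 4, y in [2, 15]  -> 2 point(s)
  x = 10: RHS = 1, y in [1, 16]  -> 2 point(s)
  x = 13: RHS = 2, y in [6, 11]  -> 2 point(s)
  x = 16: RHS = 8, y in [5, 12]  -> 2 point(s)
Affine points: 10. Add the point at infinity: total = 11.

#E(F_17) = 11


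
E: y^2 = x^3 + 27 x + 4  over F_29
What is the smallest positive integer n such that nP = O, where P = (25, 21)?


Compute successive multiples of P until we hit O:
  1P = (25, 21)
  2P = (14, 9)
  3P = (13, 0)
  4P = (14, 20)
  5P = (25, 8)
  6P = O

ord(P) = 6


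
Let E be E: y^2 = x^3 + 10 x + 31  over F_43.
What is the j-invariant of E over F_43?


Delta = -16(4 a^3 + 27 b^2) mod 43 = 40
-1728 * (4 a)^3 = -1728 * (4*10)^3 mod 43 = 1
j = 1 * 40^(-1) mod 43 = 14

j = 14 (mod 43)


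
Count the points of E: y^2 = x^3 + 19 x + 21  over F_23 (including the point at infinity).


For each x in F_23, count y with y^2 = x^3 + 19 x + 21 mod 23:
  x = 1: RHS = 18, y in [8, 15]  -> 2 point(s)
  x = 3: RHS = 13, y in [6, 17]  -> 2 point(s)
  x = 4: RHS = 0, y in [0]  -> 1 point(s)
  x = 6: RHS = 6, y in [11, 12]  -> 2 point(s)
  x = 8: RHS = 18, y in [8, 15]  -> 2 point(s)
  x = 9: RHS = 1, y in [1, 22]  -> 2 point(s)
  x = 13: RHS = 4, y in [2, 21]  -> 2 point(s)
  x = 14: RHS = 18, y in [8, 15]  -> 2 point(s)
  x = 15: RHS = 1, y in [1, 22]  -> 2 point(s)
  x = 17: RHS = 13, y in [6, 17]  -> 2 point(s)
  x = 18: RHS = 8, y in [10, 13]  -> 2 point(s)
  x = 20: RHS = 6, y in [11, 12]  -> 2 point(s)
  x = 22: RHS = 1, y in [1, 22]  -> 2 point(s)
Affine points: 25. Add the point at infinity: total = 26.

#E(F_23) = 26


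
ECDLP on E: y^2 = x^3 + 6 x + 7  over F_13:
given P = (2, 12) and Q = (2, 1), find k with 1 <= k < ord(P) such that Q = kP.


Enumerate multiples of P until we hit Q = (2, 1):
  1P = (2, 12)
  2P = (12, 0)
  3P = (2, 1)
Match found at i = 3.

k = 3


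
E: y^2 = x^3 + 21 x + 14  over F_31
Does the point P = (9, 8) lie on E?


Check whether y^2 = x^3 + 21 x + 14 (mod 31) for (x, y) = (9, 8).
LHS: y^2 = 8^2 mod 31 = 2
RHS: x^3 + 21 x + 14 = 9^3 + 21*9 + 14 mod 31 = 2
LHS = RHS

Yes, on the curve


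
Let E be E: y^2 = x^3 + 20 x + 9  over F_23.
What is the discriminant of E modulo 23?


4 a^3 + 27 b^2 = 4*20^3 + 27*9^2 = 32000 + 2187 = 34187
Delta = -16 * (34187) = -546992
Delta mod 23 = 17

Delta = 17 (mod 23)


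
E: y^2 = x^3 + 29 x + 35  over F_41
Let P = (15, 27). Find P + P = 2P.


Doubling: s = (3 x1^2 + a) / (2 y1)
s = (3*15^2 + 29) / (2*27) mod 41 = 10
x3 = s^2 - 2 x1 mod 41 = 10^2 - 2*15 = 29
y3 = s (x1 - x3) - y1 mod 41 = 10 * (15 - 29) - 27 = 38

2P = (29, 38)


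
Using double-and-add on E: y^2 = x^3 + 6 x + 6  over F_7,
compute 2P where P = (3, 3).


k = 2 = 10_2 (binary, LSB first: 01)
Double-and-add from P = (3, 3):
  bit 0 = 0: acc unchanged = O
  bit 1 = 1: acc = O + (5, 0) = (5, 0)

2P = (5, 0)


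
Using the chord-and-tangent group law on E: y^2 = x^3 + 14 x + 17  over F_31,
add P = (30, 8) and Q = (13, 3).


P != Q, so use the chord formula.
s = (y2 - y1) / (x2 - x1) = (26) / (14) mod 31 = 24
x3 = s^2 - x1 - x2 mod 31 = 24^2 - 30 - 13 = 6
y3 = s (x1 - x3) - y1 mod 31 = 24 * (30 - 6) - 8 = 10

P + Q = (6, 10)


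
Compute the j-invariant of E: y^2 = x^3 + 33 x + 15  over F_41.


Delta = -16(4 a^3 + 27 b^2) mod 41 = 20
-1728 * (4 a)^3 = -1728 * (4*33)^3 mod 41 = 13
j = 13 * 20^(-1) mod 41 = 15

j = 15 (mod 41)


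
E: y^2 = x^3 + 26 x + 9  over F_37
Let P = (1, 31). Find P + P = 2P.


Doubling: s = (3 x1^2 + a) / (2 y1)
s = (3*1^2 + 26) / (2*31) mod 37 = 13
x3 = s^2 - 2 x1 mod 37 = 13^2 - 2*1 = 19
y3 = s (x1 - x3) - y1 mod 37 = 13 * (1 - 19) - 31 = 31

2P = (19, 31)
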